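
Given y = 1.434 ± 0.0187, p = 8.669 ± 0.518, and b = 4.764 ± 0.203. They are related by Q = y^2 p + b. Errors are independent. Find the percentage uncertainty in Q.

Let w = y^2·p = 17.83. δw/w = √((2·δy/y)² + (1·δp/p)²) = √(0.000680 + 0.00357) = 0.0652, so δw = 1.16.
Q = w + b: δQ = √(δw² + δb²) = √(1.35 + 0.0412) = 1.18
Q = 22.59, so δQ/Q = 1.18/22.59 = 0.0522.

5.22%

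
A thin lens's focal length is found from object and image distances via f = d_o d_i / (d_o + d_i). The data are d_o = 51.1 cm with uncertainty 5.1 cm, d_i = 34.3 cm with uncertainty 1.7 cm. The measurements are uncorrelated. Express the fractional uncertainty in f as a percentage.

∂f/∂d_o = (d_i/(d_o+d_i))² = 0.161;  ∂f/∂d_i = (d_o/(d_o+d_i))² = 0.358
δf = √((∂f/∂d_o · δd_o)² + (∂f/∂d_i · δd_i)²) = √(0.677 + 0.370) = 1.02 cm
f = 20.5 cm, so δf/f = 1.02/20.5 = 0.0499.

4.99%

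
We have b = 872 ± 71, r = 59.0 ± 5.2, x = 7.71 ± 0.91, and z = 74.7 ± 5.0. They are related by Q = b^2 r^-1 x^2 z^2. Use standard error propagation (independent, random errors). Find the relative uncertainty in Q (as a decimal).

Products/powers → add relative errors in quadrature, weighted by exponent:
  (2·δb/b)² = (2×0.0814)² = 0.0265;  (-1·δr/r)² = (-1×0.0881)² = 0.00777;  (2·δx/x)² = (2×0.118)² = 0.0557;  (2·δz/z)² = (2×0.0669)² = 0.0179
δQ/Q = √(0.108) = 0.329

0.329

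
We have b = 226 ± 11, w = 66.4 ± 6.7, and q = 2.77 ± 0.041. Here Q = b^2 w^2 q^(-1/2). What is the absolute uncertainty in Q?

Relative error in a monomial: (δQ/Q)² = Σ (nᵢ · δxᵢ/xᵢ)².
  (2·δb/b)² = (2×0.0487)² = 0.00948;  (2·δw/w)² = (2×0.101)² = 0.0407;  (−½·δq/q)² = (-0.5×0.0148)² = 5.48e-05
δQ/Q = √(0.0503) = 0.224
Q = 1.35e+08, so δQ = 0.224 × 1.35e+08 = 3.03e+07.

3.03e+07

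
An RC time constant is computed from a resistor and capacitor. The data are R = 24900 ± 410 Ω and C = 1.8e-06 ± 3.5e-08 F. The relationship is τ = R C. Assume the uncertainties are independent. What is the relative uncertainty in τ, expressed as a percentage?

Since τ is a product/quotient, work with relative uncertainties:
  (1·δR/R)² = (1×0.0165)² = 0.000271;  (1·δC/C)² = (1×0.0194)² = 0.000378
δτ/τ = √(0.000649) = 0.0255

2.55%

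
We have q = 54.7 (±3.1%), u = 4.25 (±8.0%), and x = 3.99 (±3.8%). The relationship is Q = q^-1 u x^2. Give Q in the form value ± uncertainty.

Each factor contributes (exponent × relative error)² to (δQ/Q)²:
  (-1·δq/q)² = (-1×0.0310)² = 0.000961;  (1·δu/u)² = (1×0.0800)² = 0.00640;  (2·δx/x)² = (2×0.0380)² = 0.00578
δQ/Q = √(0.0131) = 0.115
Q = 1.24, so δQ = 0.115 × 1.24 = 0.142.

1.24 ± 0.142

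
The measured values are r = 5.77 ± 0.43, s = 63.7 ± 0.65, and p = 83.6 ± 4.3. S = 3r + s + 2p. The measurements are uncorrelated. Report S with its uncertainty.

248 ± 8.72

Sums and differences: (δS)² = Σ (cᵢ δxᵢ)².
  (3·δr)² = 1.66;  (δs)² = 0.423;  (2·δp)² = 74.0
δS = √(76.0) = 8.72
S = 248.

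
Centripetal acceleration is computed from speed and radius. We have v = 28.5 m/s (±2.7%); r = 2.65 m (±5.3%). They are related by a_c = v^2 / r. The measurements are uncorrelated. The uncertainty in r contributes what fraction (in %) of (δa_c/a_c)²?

(δa_c/a_c)² = (2·δv/v)² + (-1·δr/r)²
  v term: (2×0.0270)² = 0.00292
  r term: (-1×0.0530)² = 0.00281
Total = 0.00573. Share from r = 0.00281/0.00573 = 0.491.

49.1%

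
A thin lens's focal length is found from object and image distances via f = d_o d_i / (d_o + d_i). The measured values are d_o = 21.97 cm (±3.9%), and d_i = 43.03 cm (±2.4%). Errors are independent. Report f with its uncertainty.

14.54 ± 0.394 cm

∂f/∂d_o = (d_i/(d_o+d_i))² = 0.438;  ∂f/∂d_i = (d_o/(d_o+d_i))² = 0.114
δf = √((∂f/∂d_o · δd_o)² + (∂f/∂d_i · δd_i)²) = √(0.141 + 0.0139) = 0.394 cm
f = 14.54 cm.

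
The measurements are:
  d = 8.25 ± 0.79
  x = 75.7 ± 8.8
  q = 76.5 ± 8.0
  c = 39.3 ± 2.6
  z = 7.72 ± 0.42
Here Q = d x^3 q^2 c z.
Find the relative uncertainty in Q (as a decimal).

0.426

Products/powers → add relative errors in quadrature, weighted by exponent:
  (1·δd/d)² = (1×0.0958)² = 0.00917;  (3·δx/x)² = (3×0.116)² = 0.122;  (2·δq/q)² = (2×0.105)² = 0.0437;  (1·δc/c)² = (1×0.0662)² = 0.00438;  (1·δz/z)² = (1×0.0544)² = 0.00296
δQ/Q = √(0.182) = 0.426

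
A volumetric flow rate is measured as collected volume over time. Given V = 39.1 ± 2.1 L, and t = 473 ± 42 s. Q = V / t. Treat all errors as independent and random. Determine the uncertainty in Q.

0.00858 L/s

Products/powers → add relative errors in quadrature, weighted by exponent:
  (1·δV/V)² = (1×0.0537)² = 0.00288;  (-1·δt/t)² = (-1×0.0888)² = 0.00788
δQ/Q = √(0.0108) = 0.104
Q = 0.0827 L/s, so δQ = 0.104 × 0.0827 = 0.00858 L/s.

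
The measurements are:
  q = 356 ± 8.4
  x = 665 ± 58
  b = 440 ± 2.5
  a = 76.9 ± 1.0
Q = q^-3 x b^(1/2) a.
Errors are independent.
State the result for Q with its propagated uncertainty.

0.0238 ± 0.00269

Since Q is a product/quotient, work with relative uncertainties:
  (-3·δq/q)² = (-3×0.0236)² = 0.00501;  (1·δx/x)² = (1×0.0872)² = 0.00761;  (½·δb/b)² = (0.5×0.00568)² = 8.07e-06;  (1·δa/a)² = (1×0.0130)² = 0.000169
δQ/Q = √(0.0128) = 0.113
Q = 0.0238, so δQ = 0.113 × 0.0238 = 0.00269.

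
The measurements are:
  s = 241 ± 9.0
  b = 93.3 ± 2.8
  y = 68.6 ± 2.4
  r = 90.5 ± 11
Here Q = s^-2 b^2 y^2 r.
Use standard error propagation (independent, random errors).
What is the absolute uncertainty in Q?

Q is a product of powers, so relative uncertainties combine in quadrature:
  (-2·δs/s)² = (-2×0.0373)² = 0.00558;  (2·δb/b)² = (2×0.0300)² = 0.00360;  (2·δy/y)² = (2×0.0350)² = 0.00490;  (1·δr/r)² = (1×0.122)² = 0.0148
δQ/Q = √(0.0289) = 0.170
Q = 63800, so δQ = 0.170 × 63800 = 10800.

10800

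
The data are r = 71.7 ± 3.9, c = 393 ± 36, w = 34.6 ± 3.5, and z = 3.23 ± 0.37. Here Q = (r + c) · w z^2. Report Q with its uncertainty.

Let u = r + c = 465. δu = √(δr² + δc²) = √(15.2 + 1300) = 36.2, so δu/u = 0.0779.
Q is then a monomial in u, w, z:
δQ/Q = √((δu/u)² + (1·δw/w)² + (2·δz/z)²) = √(0.00607 + 0.0102 + 0.0525) = 0.262
Q = 1.68e+05, so δQ = 0.262 × 1.68e+05 = 44000.

(1.68 ± 0.440) × 10^5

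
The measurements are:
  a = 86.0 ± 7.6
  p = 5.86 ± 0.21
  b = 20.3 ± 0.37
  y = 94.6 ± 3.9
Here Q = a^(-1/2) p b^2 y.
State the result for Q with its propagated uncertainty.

24600 ± 1950

Q is a product of powers, so relative uncertainties combine in quadrature:
  (−½·δa/a)² = (-0.5×0.0884)² = 0.00195;  (1·δp/p)² = (1×0.0358)² = 0.00128;  (2·δb/b)² = (2×0.0182)² = 0.00133;  (1·δy/y)² = (1×0.0412)² = 0.00170
δQ/Q = √(0.00627) = 0.0792
Q = 24600, so δQ = 0.0792 × 24600 = 1950.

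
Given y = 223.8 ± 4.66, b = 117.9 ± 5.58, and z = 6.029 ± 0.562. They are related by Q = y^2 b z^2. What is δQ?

4.22e+07

Products/powers → add relative errors in quadrature, weighted by exponent:
  (2·δy/y)² = (2×0.0208)² = 0.00173;  (1·δb/b)² = (1×0.0473)² = 0.00224;  (2·δz/z)² = (2×0.0932)² = 0.0348
δQ/Q = √(0.0387) = 0.197
Q = 2.146e+08, so δQ = 0.197 × 2.146e+08 = 4.22e+07.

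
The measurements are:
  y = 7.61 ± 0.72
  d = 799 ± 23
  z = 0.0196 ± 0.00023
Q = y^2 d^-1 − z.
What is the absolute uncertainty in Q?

Let p = y^2·d^-1 = 0.0725. δp/p = √((2·δy/y)² + (-1·δd/d)²) = √(0.0358 + 0.000829) = 0.191, so δp = 0.0139.
Q = p − z: δQ = √(δp² + δz²) = √(0.000192 + 5.29e-08) = 0.0139

0.0139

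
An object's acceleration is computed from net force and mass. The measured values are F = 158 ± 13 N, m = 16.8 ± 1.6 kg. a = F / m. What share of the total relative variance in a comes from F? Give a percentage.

(δa/a)² = (1·δF/F)² + (-1·δm/m)²
  F term: (1×0.0823)² = 0.00677
  m term: (-1×0.0952)² = 0.00907
Total = 0.0158. Share from F = 0.00677/0.0158 = 0.427.

42.7%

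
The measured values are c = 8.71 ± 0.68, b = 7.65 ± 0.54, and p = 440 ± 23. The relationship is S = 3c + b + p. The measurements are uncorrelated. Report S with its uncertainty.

474 ± 23.1

Absolute uncertainties add in quadrature for a linear combination:
  (3·δc)² = 4.16;  (δb)² = 0.292;  (δp)² = 529
δS = √(533) = 23.1
S = 474.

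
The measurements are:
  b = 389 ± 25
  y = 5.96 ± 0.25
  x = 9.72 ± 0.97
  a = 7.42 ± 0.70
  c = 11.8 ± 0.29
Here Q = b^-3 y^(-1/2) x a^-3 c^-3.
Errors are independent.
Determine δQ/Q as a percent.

For a monomial Q ∝ b^-3, y^(-1/2), x, a^-3, c^-3, fractional errors add in quadrature:
  (-3·δb/b)² = (-3×0.0643)² = 0.0372;  (−½·δy/y)² = (-0.5×0.0419)² = 0.000440;  (1·δx/x)² = (1×0.0998)² = 0.00996;  (-3·δa/a)² = (-3×0.0943)² = 0.0801;  (-3·δc/c)² = (-3×0.0246)² = 0.00544
δQ/Q = √(0.133) = 0.365

36.5%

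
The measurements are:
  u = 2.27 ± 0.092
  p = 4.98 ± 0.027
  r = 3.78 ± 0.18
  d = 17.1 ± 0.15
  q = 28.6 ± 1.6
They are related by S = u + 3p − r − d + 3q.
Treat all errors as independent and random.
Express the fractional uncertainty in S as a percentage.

Absolute uncertainties add in quadrature for a linear combination:
  (δu)² = 0.00846;  (3·δp)² = 0.00656;  (δr)² = 0.0324;  (δd)² = 0.0225;  (3·δq)² = 23.0
δS = √(23.1) = 4.81
S = 82.1, so δS/S = 4.81/82.1 = 0.0585.

5.85%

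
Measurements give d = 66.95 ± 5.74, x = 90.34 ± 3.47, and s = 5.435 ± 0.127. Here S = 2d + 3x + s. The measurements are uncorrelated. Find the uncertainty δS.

15.5

For a sum/difference, combine absolute errors in quadrature:
  (2·δd)² = 132;  (3·δx)² = 108;  (δs)² = 0.0161
δS = √(240) = 15.5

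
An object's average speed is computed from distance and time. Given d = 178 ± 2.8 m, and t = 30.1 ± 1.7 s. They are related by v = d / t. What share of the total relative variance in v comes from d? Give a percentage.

(δv/v)² = (1·δd/d)² + (-1·δt/t)²
  d term: (1×0.0157)² = 0.000247
  t term: (-1×0.0565)² = 0.00319
Total = 0.00344. Share from d = 0.000247/0.00344 = 0.0720.

7.20%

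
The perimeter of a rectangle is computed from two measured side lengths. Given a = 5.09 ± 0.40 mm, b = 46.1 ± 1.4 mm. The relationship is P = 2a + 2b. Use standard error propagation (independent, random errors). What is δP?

2.91 mm

Sums and differences: (δP)² = Σ (cᵢ δxᵢ)².
  (2·δa)² = 0.640;  (2·δb)² = 7.84
δP = √(8.48) = 2.91 mm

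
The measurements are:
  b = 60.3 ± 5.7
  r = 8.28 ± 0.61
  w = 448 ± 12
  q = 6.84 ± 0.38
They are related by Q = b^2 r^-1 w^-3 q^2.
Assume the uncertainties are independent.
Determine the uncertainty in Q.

5.6e-05

Relative error in a monomial: (δQ/Q)² = Σ (nᵢ · δxᵢ/xᵢ)².
  (2·δb/b)² = (2×0.0945)² = 0.0357;  (-1·δr/r)² = (-1×0.0737)² = 0.00543;  (-3·δw/w)² = (-3×0.0268)² = 0.00646;  (2·δq/q)² = (2×0.0556)² = 0.0123
δQ/Q = √(0.0600) = 0.245
Q = 0.000228, so δQ = 0.245 × 0.000228 = 5.6e-05.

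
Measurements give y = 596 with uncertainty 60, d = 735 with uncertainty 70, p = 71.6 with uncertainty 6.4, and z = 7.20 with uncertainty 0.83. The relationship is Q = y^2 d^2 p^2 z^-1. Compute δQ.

For a monomial Q ∝ y^2, d^2, p^2, z^-1, fractional errors add in quadrature:
  (2·δy/y)² = (2×0.101)² = 0.0405;  (2·δd/d)² = (2×0.0952)² = 0.0363;  (2·δp/p)² = (2×0.0894)² = 0.0320;  (-1·δz/z)² = (-1×0.115)² = 0.0133
δQ/Q = √(0.122) = 0.349
Q = 1.37e+14, so δQ = 0.349 × 1.37e+14 = 4.77e+13.

4.77e+13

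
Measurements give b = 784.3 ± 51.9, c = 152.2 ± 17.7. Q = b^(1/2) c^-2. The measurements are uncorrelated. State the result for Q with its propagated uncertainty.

For a monomial Q ∝ b^(1/2), c^-2, fractional errors add in quadrature:
  (½·δb/b)² = (0.5×0.0662)² = 0.00109;  (-2·δc/c)² = (-2×0.116)² = 0.0541
δQ/Q = √(0.0552) = 0.235
Q = 0.001209, so δQ = 0.235 × 0.001209 = 0.000284.

0.001209 ± 0.000284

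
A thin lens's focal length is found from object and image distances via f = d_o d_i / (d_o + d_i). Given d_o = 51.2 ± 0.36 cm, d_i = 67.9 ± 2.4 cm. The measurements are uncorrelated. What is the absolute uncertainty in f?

∂f/∂d_o = (d_i/(d_o+d_i))² = 0.325;  ∂f/∂d_i = (d_o/(d_o+d_i))² = 0.185
δf = √((∂f/∂d_o · δd_o)² + (∂f/∂d_i · δd_i)²) = √(0.0137 + 0.197) = 0.459 cm

0.459 cm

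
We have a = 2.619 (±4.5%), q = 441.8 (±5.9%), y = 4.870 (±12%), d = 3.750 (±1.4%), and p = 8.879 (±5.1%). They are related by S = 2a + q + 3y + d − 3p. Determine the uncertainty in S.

26.2

S is a linear combination, so absolute uncertainties add in quadrature:
  (2·δa)² = 0.0556;  (δq)² = 679;  (3·δy)² = 3.07;  (δd)² = 0.00276;  (3·δp)² = 1.85
δS = √(684) = 26.2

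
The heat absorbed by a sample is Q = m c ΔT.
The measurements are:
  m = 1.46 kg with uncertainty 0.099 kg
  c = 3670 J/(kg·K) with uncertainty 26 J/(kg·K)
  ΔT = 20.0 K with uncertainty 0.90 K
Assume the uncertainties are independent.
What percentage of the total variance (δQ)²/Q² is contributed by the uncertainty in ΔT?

30.3%

(δQ/Q)² = (1·δm/m)² + (1·δc/c)² + (1·δΔT/ΔT)²
  m term: (1×0.0678)² = 0.00460
  c term: (1×0.00708)² = 5.02e-05
  ΔT term: (1×0.0450)² = 0.00202
Total = 0.00667. Share from ΔT = 0.00202/0.00667 = 0.303.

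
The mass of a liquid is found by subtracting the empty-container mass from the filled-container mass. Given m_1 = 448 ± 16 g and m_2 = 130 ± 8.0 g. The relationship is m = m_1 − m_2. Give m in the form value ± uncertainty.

Each term contributes (cᵢ δxᵢ)² to (δm)²:
  (δm_1)² = 256;  (δm_2)² = 64.0
δm = √(320) = 17.9 g
m = 318 g.

318 ± 17.9 g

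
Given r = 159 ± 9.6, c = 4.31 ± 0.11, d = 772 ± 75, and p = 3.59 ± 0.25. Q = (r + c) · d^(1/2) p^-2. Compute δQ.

55.9

Let u = r + c = 163. δu = √(δr² + δc²) = √(92.2 + 0.0121) = 9.60, so δu/u = 0.0588.
Q is then a monomial in u, d, p:
δQ/Q = √((δu/u)² + (½·δd/d)² + (-2·δp/p)²) = √(0.00346 + 0.00236 + 0.0194) = 0.159
Q = 352, so δQ = 0.159 × 352 = 55.9.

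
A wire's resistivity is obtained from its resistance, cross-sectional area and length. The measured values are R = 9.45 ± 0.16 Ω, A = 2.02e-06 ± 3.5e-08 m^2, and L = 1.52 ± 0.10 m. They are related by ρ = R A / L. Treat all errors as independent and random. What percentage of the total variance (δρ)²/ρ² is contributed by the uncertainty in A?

(δρ/ρ)² = (1·δR/R)² + (1·δA/A)² + (-1·δL/L)²
  R term: (1×0.0169)² = 0.000287
  A term: (1×0.0173)² = 0.000300
  L term: (-1×0.0658)² = 0.00433
Total = 0.00492. Share from A = 0.000300/0.00492 = 0.0611.

6.11%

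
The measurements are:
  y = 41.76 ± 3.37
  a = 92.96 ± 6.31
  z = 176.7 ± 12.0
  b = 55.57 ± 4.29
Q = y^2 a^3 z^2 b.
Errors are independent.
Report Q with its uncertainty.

(2.431 ± 0.737) × 10^15

Q is a product of powers, so relative uncertainties combine in quadrature:
  (2·δy/y)² = (2×0.0807)² = 0.0260;  (3·δa/a)² = (3×0.0679)² = 0.0415;  (2·δz/z)² = (2×0.0679)² = 0.0184;  (1·δb/b)² = (1×0.0772)² = 0.00596
δQ/Q = √(0.0919) = 0.303
Q = 2.431e+15, so δQ = 0.303 × 2.431e+15 = 7.37e+14.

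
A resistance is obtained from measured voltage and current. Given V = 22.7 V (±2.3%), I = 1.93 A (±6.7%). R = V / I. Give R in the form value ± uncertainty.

11.8 ± 0.833 Ω

Products/powers → add relative errors in quadrature, weighted by exponent:
  (1·δV/V)² = (1×0.0230)² = 0.000529;  (-1·δI/I)² = (-1×0.0670)² = 0.00449
δR/R = √(0.00502) = 0.0708
R = 11.8 Ω, so δR = 0.0708 × 11.8 = 0.833 Ω.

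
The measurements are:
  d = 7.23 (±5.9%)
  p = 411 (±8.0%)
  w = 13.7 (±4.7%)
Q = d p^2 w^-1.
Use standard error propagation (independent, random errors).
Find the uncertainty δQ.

Products/powers → add relative errors in quadrature, weighted by exponent:
  (1·δd/d)² = (1×0.0590)² = 0.00348;  (2·δp/p)² = (2×0.0800)² = 0.0256;  (-1·δw/w)² = (-1×0.0470)² = 0.00221
δQ/Q = √(0.0313) = 0.177
Q = 89100, so δQ = 0.177 × 89100 = 15800.

15800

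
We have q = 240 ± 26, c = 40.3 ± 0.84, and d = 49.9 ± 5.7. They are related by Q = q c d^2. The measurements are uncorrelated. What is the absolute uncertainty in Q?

Relative error in a monomial: (δQ/Q)² = Σ (nᵢ · δxᵢ/xᵢ)².
  (1·δq/q)² = (1×0.108)² = 0.0117;  (1·δc/c)² = (1×0.0208)² = 0.000434;  (2·δd/d)² = (2×0.114)² = 0.0522
δQ/Q = √(0.0644) = 0.254
Q = 2.41e+07, so δQ = 0.254 × 2.41e+07 = 6.11e+06.

6.11e+06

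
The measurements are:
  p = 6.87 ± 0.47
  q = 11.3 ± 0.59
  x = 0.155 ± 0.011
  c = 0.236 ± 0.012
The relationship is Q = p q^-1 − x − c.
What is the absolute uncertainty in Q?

0.0548

Let w = p·q^-1 = 0.608. δw/w = √((1·δp/p)² + (-1·δq/q)²) = √(0.00468 + 0.00273) = 0.0861, so δw = 0.0523.
Q = w − x − c: δQ = √(δw² + δx² + δc²) = √(0.00274 + 0.000121 + 0.000144) = 0.0548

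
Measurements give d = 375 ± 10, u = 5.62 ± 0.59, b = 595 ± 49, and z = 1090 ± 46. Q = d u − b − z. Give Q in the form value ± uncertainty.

Let p = d·u = 2110. δp/p = √((1·δd/d)² + (1·δu/u)²) = √(0.000711 + 0.0110) = 0.108, so δp = 228.
Q = p − b − z: δQ = √(δp² + δb² + δz²) = √(52100 + 2400 + 2120) = 238
Q = 422.

422 ± 238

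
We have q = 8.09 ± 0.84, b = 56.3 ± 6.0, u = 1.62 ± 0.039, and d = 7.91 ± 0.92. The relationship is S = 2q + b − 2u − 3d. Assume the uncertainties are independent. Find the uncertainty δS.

Absolute uncertainties add in quadrature for a linear combination:
  (2·δq)² = 2.82;  (δb)² = 36.0;  (2·δu)² = 0.00608;  (3·δd)² = 7.62
δS = √(46.4) = 6.82

6.82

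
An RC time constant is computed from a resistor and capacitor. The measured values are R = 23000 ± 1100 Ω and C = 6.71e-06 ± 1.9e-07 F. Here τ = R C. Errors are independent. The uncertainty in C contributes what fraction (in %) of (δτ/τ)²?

(δτ/τ)² = (1·δR/R)² + (1·δC/C)²
  R term: (1×0.0478)² = 0.00229
  C term: (1×0.0283)² = 0.000802
Total = 0.00309. Share from C = 0.000802/0.00309 = 0.260.

26.0%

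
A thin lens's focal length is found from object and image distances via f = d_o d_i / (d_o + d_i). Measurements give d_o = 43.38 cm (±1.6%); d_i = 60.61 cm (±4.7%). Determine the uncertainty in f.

∂f/∂d_o = (d_i/(d_o+d_i))² = 0.340;  ∂f/∂d_i = (d_o/(d_o+d_i))² = 0.174
δf = √((∂f/∂d_o · δd_o)² + (∂f/∂d_i · δd_i)²) = √(0.0556 + 0.246) = 0.549 cm

0.549 cm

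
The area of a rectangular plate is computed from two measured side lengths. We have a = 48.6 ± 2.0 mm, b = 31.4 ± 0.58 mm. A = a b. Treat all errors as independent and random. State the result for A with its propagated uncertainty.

1530 ± 68.8 mm^2

For a monomial A ∝ a, b, fractional errors add in quadrature:
  (1·δa/a)² = (1×0.0412)² = 0.00169;  (1·δb/b)² = (1×0.0185)² = 0.000341
δA/A = √(0.00203) = 0.0451
A = 1530 mm^2, so δA = 0.0451 × 1530 = 68.8 mm^2.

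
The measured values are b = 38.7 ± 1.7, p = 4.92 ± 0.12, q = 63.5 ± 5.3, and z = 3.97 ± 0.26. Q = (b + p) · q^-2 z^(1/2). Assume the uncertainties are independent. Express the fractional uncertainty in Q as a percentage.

Let u = b + p = 43.6. δu = √(δb² + δp²) = √(2.89 + 0.0144) = 1.70, so δu/u = 0.0391.
Q is then a monomial in u, q, z:
δQ/Q = √((δu/u)² + (-2·δq/q)² + (½·δz/z)²) = √(0.00153 + 0.0279 + 0.00107) = 0.175

17.5%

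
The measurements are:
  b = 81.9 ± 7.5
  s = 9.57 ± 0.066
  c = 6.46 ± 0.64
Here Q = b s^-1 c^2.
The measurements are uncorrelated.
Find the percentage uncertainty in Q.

21.8%

Q is a product of powers, so relative uncertainties combine in quadrature:
  (1·δb/b)² = (1×0.0916)² = 0.00839;  (-1·δs/s)² = (-1×0.00690)² = 4.76e-05;  (2·δc/c)² = (2×0.0991)² = 0.0393
δQ/Q = √(0.0477) = 0.218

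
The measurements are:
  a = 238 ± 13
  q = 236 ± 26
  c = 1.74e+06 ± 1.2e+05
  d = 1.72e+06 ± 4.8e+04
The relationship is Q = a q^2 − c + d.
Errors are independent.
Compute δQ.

Let p = a·q^2 = 1.33e+07. δp/p = √((1·δa/a)² + (2·δq/q)²) = √(0.00298 + 0.0485) = 0.227, so δp = 3.01e+06.
Q = p − c + d: δQ = √(δp² + δc² + δd²) = √(9.05e+12 + 1.44e+10 + 2.3e+09) = 3.01e+06

3.01e+06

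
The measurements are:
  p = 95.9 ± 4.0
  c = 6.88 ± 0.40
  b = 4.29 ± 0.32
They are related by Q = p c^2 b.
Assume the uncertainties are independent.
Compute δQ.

2810

Relative error in a monomial: (δQ/Q)² = Σ (nᵢ · δxᵢ/xᵢ)².
  (1·δp/p)² = (1×0.0417)² = 0.00174;  (2·δc/c)² = (2×0.0581)² = 0.0135;  (1·δb/b)² = (1×0.0746)² = 0.00556
δQ/Q = √(0.0208) = 0.144
Q = 19500, so δQ = 0.144 × 19500 = 2810.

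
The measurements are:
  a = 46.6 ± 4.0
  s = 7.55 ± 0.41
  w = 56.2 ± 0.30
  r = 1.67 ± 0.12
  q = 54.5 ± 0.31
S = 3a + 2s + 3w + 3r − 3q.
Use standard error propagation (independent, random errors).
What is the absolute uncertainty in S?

Each term contributes (cᵢ δxᵢ)² to (δS)²:
  (3·δa)² = 144;  (2·δs)² = 0.672;  (3·δw)² = 0.810;  (3·δr)² = 0.130;  (3·δq)² = 0.865
δS = √(146) = 12.1

12.1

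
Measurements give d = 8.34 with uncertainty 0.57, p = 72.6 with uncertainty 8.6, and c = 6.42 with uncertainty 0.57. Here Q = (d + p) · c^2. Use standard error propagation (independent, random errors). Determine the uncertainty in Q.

691

Let u = d + p = 80.9. δu = √(δd² + δp²) = √(0.325 + 74.0) = 8.62, so δu/u = 0.106.
Q is then a monomial in u, c:
δQ/Q = √((δu/u)² + (2·δc/c)²) = √(0.0113 + 0.0315) = 0.207
Q = 3340, so δQ = 0.207 × 3340 = 691.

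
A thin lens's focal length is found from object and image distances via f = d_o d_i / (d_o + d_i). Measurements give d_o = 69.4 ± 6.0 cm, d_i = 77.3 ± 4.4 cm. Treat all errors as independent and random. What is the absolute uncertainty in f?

∂f/∂d_o = (d_i/(d_o+d_i))² = 0.278;  ∂f/∂d_i = (d_o/(d_o+d_i))² = 0.224
δf = √((∂f/∂d_o · δd_o)² + (∂f/∂d_i · δd_i)²) = √(2.78 + 0.970) = 1.94 cm

1.94 cm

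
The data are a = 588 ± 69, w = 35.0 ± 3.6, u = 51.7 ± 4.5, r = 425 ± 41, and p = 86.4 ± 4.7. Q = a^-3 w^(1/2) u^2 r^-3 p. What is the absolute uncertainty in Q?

4.32e-11

Products/powers → add relative errors in quadrature, weighted by exponent:
  (-3·δa/a)² = (-3×0.117)² = 0.124;  (½·δw/w)² = (0.5×0.103)² = 0.00264;  (2·δu/u)² = (2×0.0870)² = 0.0303;  (-3·δr/r)² = (-3×0.0965)² = 0.0838;  (1·δp/p)² = (1×0.0544)² = 0.00296
δQ/Q = √(0.244) = 0.494
Q = 8.75e-11, so δQ = 0.494 × 8.75e-11 = 4.32e-11.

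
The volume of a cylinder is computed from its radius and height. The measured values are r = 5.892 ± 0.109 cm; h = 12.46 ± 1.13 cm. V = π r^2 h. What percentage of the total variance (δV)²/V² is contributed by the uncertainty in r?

14.3%

(δV/V)² = (2·δr/r)² + (1·δh/h)²
  r term: (2×0.0185)² = 0.00137
  h term: (1×0.0907)² = 0.00822
Total = 0.00959. Share from r = 0.00137/0.00959 = 0.143.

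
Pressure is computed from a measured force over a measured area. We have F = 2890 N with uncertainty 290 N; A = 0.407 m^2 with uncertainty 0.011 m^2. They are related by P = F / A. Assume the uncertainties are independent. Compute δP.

Products/powers → add relative errors in quadrature, weighted by exponent:
  (1·δF/F)² = (1×0.100)² = 0.0101;  (-1·δA/A)² = (-1×0.0270)² = 0.000730
δP/P = √(0.0108) = 0.104
P = 7100 Pa, so δP = 0.104 × 7100 = 738 Pa.

738 Pa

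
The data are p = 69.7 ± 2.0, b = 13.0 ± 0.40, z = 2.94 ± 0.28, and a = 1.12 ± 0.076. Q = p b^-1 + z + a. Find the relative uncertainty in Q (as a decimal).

Let w = p·b^-1 = 5.36. δw/w = √((1·δp/p)² + (-1·δb/b)²) = √(0.000823 + 0.000947) = 0.0421, so δw = 0.226.
Q = w + z + a: δQ = √(δw² + δz² + δa²) = √(0.0509 + 0.0784 + 0.00578) = 0.368
Q = 9.42, so δQ/Q = 0.368/9.42 = 0.0390.

0.0390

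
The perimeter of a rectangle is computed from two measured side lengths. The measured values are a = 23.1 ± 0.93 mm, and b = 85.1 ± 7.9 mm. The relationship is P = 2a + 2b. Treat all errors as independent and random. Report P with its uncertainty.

216 ± 15.9 mm

Absolute uncertainties add in quadrature for a linear combination:
  (2·δa)² = 3.46;  (2·δb)² = 250
δP = √(253) = 15.9 mm
P = 216 mm.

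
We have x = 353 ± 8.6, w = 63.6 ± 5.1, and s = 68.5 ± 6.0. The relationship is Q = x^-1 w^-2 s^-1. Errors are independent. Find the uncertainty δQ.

For a monomial Q ∝ x^-1, w^-2, s^-1, fractional errors add in quadrature:
  (-1·δx/x)² = (-1×0.0244)² = 0.000594;  (-2·δw/w)² = (-2×0.0802)² = 0.0257;  (-1·δs/s)² = (-1×0.0876)² = 0.00767
δQ/Q = √(0.0340) = 0.184
Q = 1.02e-08, so δQ = 0.184 × 1.02e-08 = 1.88e-09.

1.88e-09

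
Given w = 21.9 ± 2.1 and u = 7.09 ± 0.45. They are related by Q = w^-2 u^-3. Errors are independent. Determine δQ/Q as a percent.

Each factor contributes (exponent × relative error)² to (δQ/Q)²:
  (-2·δw/w)² = (-2×0.0959)² = 0.0368;  (-3·δu/u)² = (-3×0.0635)² = 0.0363
δQ/Q = √(0.0730) = 0.270

27.0%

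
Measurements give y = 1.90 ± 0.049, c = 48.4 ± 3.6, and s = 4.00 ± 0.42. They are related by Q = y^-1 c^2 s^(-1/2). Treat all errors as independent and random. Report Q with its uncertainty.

Q is a product of powers, so relative uncertainties combine in quadrature:
  (-1·δy/y)² = (-1×0.0258)² = 0.000665;  (2·δc/c)² = (2×0.0744)² = 0.0221;  (−½·δs/s)² = (-0.5×0.105)² = 0.00276
δQ/Q = √(0.0256) = 0.160
Q = 616, so δQ = 0.160 × 616 = 98.5.

616 ± 98.5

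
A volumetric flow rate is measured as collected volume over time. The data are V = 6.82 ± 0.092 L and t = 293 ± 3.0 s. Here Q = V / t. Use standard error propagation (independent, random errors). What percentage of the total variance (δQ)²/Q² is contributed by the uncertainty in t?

36.6%

(δQ/Q)² = (1·δV/V)² + (-1·δt/t)²
  V term: (1×0.0135)² = 0.000182
  t term: (-1×0.0102)² = 0.000105
Total = 0.000287. Share from t = 0.000105/0.000287 = 0.366.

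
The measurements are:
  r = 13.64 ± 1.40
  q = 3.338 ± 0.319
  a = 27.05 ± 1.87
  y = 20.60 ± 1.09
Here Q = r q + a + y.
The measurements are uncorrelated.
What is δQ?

Let p = r·q = 45.53. δp/p = √((1·δr/r)² + (1·δq/q)²) = √(0.0105 + 0.00913) = 0.140, so δp = 6.39.
Q = p + a + y: δQ = √(δp² + δa² + δy²) = √(40.8 + 3.50 + 1.19) = 6.74

6.74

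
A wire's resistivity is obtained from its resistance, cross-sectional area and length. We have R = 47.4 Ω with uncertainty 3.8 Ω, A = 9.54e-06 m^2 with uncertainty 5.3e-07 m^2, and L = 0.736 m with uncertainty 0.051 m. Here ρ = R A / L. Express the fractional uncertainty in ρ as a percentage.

12.0%

Each factor contributes (exponent × relative error)² to (δρ/ρ)²:
  (1·δR/R)² = (1×0.0802)² = 0.00643;  (1·δA/A)² = (1×0.0556)² = 0.00309;  (-1·δL/L)² = (-1×0.0693)² = 0.00480
δρ/ρ = √(0.0143) = 0.120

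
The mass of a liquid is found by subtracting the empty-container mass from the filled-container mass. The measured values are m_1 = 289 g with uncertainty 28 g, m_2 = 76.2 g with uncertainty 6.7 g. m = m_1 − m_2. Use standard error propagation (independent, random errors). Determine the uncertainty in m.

Sums and differences: (δm)² = Σ (cᵢ δxᵢ)².
  (δm_1)² = 784;  (δm_2)² = 44.9
δm = √(829) = 28.8 g

28.8 g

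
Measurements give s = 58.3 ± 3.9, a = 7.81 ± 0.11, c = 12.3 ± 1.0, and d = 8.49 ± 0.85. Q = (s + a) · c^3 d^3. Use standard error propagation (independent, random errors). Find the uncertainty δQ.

Let u = s + a = 66.1. δu = √(δs² + δa²) = √(15.2 + 0.0121) = 3.90, so δu/u = 0.0590.
Q is then a monomial in u, c, d:
δQ/Q = √((δu/u)² + (3·δc/c)² + (3·δd/d)²) = √(0.00348 + 0.0595 + 0.0902) = 0.391
Q = 7.53e+07, so δQ = 0.391 × 7.53e+07 = 2.95e+07.

2.95e+07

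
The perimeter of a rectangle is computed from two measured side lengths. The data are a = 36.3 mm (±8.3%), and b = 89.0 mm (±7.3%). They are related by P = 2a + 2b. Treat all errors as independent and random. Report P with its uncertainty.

251 ± 14.3 mm

Absolute uncertainties add in quadrature for a linear combination:
  (2·δa)² = 36.3;  (2·δb)² = 169
δP = √(205) = 14.3 mm
P = 251 mm.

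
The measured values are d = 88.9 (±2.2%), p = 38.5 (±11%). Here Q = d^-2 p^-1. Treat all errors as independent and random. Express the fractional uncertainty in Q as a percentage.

11.8%

Products/powers → add relative errors in quadrature, weighted by exponent:
  (-2·δd/d)² = (-2×0.0220)² = 0.00194;  (-1·δp/p)² = (-1×0.110)² = 0.0121
δQ/Q = √(0.0140) = 0.118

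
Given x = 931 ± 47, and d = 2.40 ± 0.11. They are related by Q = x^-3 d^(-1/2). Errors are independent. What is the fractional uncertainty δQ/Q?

For a monomial Q ∝ x^-3, d^(-1/2), fractional errors add in quadrature:
  (-3·δx/x)² = (-3×0.0505)² = 0.0229;  (−½·δd/d)² = (-0.5×0.0458)² = 0.000525
δQ/Q = √(0.0235) = 0.153

0.153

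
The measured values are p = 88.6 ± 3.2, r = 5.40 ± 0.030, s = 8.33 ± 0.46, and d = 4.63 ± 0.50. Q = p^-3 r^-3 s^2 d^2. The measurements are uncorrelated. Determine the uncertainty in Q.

Since Q is a product/quotient, work with relative uncertainties:
  (-3·δp/p)² = (-3×0.0361)² = 0.0117;  (-3·δr/r)² = (-3×0.00556)² = 0.000278;  (2·δs/s)² = (2×0.0552)² = 0.0122;  (2·δd/d)² = (2×0.108)² = 0.0466
δQ/Q = √(0.0709) = 0.266
Q = 1.36e-05, so δQ = 0.266 × 1.36e-05 = 3.62e-06.

3.62e-06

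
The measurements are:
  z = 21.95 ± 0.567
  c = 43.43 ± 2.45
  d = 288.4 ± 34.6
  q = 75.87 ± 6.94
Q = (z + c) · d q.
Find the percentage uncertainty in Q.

Let u = z + c = 65.38. δu = √(δz² + δc²) = √(0.321 + 6.00) = 2.51, so δu/u = 0.0385.
Q is then a monomial in u, d, q:
δQ/Q = √((δu/u)² + (1·δd/d)² + (1·δq/q)²) = √(0.00148 + 0.0144 + 0.00837) = 0.156

15.6%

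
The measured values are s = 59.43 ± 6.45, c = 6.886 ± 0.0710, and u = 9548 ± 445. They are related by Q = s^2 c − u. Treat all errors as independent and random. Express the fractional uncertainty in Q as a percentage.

35.9%

Let p = s^2·c = 24320. δp/p = √((2·δs/s)² + (1·δc/c)²) = √(0.0471 + 0.000106) = 0.217, so δp = 5290.
Q = p − u: δQ = √(δp² + δu²) = √(2.79e+07 + 1.98e+05) = 5300
Q = 14770, so δQ/Q = 5300/14770 = 0.359.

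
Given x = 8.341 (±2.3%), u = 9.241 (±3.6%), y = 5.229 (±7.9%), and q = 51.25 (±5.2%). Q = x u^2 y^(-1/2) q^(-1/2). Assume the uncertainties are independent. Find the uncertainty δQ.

Relative error in a monomial: (δQ/Q)² = Σ (nᵢ · δxᵢ/xᵢ)².
  (1·δx/x)² = (1×0.0230)² = 0.000529;  (2·δu/u)² = (2×0.0360)² = 0.00518;  (−½·δy/y)² = (-0.5×0.0790)² = 0.00156;  (−½·δq/q)² = (-0.5×0.0520)² = 0.000676
δQ/Q = √(0.00795) = 0.0892
Q = 43.51, so δQ = 0.0892 × 43.51 = 3.88.

3.88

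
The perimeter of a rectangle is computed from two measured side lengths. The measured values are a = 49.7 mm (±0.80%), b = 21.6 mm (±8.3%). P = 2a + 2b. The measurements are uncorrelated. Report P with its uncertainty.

For a sum/difference, combine absolute errors in quadrature:
  (2·δa)² = 0.632;  (2·δb)² = 12.9
δP = √(13.5) = 3.67 mm
P = 143 mm.

143 ± 3.67 mm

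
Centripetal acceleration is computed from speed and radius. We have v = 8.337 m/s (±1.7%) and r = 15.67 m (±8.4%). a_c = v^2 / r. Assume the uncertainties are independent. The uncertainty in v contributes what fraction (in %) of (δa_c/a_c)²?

14.1%

(δa_c/a_c)² = (2·δv/v)² + (-1·δr/r)²
  v term: (2×0.0170)² = 0.00116
  r term: (-1×0.0840)² = 0.00706
Total = 0.00821. Share from v = 0.00116/0.00821 = 0.141.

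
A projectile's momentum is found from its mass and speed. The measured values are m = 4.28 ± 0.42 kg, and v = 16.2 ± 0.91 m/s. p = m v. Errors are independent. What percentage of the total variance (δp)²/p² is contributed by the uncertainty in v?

(δp/p)² = (1·δm/m)² + (1·δv/v)²
  m term: (1×0.0981)² = 0.00963
  v term: (1×0.0562)² = 0.00316
Total = 0.0128. Share from v = 0.00316/0.0128 = 0.247.

24.7%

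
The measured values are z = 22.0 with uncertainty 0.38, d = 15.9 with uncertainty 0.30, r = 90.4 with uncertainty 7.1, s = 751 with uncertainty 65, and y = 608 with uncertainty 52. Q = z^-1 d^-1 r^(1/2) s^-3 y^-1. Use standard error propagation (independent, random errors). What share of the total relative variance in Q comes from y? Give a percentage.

9.51%

(δQ/Q)² = (-1·δz/z)² + (-1·δd/d)² + (½·δr/r)² + (-3·δs/s)² + (-1·δy/y)²
  z term: (-1×0.0173)² = 0.000298
  d term: (-1×0.0189)² = 0.000356
  r term: (0.5×0.0785)² = 0.00154
  s term: (-3×0.0866)² = 0.0674
  y term: (-1×0.0855)² = 0.00731
Total = 0.0769. Share from y = 0.00731/0.0769 = 0.0951.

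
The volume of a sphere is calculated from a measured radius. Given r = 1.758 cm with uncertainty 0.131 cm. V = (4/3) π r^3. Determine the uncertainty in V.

5.09 cm^3

Relative error in a monomial: (δV/V)² = Σ (nᵢ · δxᵢ/xᵢ)².
  (3·δr/r)² = (3×0.0745)² = 0.0500
δV/V = √(0.0500) = 0.224
V = 22.76 cm^3, so δV = 0.224 × 22.76 = 5.09 cm^3.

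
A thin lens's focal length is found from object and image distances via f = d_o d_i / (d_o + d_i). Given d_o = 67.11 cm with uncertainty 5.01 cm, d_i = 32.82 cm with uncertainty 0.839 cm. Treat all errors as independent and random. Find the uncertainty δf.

∂f/∂d_o = (d_i/(d_o+d_i))² = 0.108;  ∂f/∂d_i = (d_o/(d_o+d_i))² = 0.451
δf = √((∂f/∂d_o · δd_o)² + (∂f/∂d_i · δd_i)²) = √(0.292 + 0.143) = 0.660 cm

0.660 cm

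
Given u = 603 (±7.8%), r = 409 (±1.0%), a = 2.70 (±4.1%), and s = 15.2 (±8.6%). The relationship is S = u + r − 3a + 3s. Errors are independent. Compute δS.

47.4

For a sum/difference, combine absolute errors in quadrature:
  (δu)² = 2210;  (δr)² = 16.7;  (3·δa)² = 0.110;  (3·δs)² = 15.4
δS = √(2240) = 47.4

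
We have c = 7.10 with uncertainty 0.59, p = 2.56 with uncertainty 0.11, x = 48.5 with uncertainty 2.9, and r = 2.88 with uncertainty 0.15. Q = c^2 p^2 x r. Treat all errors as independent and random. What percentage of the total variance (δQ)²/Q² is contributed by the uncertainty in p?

17.9%

(δQ/Q)² = (2·δc/c)² + (2·δp/p)² + (1·δx/x)² + (1·δr/r)²
  c term: (2×0.0831)² = 0.0276
  p term: (2×0.0430)² = 0.00739
  x term: (1×0.0598)² = 0.00358
  r term: (1×0.0521)² = 0.00271
Total = 0.0413. Share from p = 0.00739/0.0413 = 0.179.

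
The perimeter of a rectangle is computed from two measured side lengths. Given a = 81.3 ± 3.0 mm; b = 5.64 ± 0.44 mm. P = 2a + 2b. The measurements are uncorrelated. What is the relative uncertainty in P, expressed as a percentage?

For a sum/difference, combine absolute errors in quadrature:
  (2·δa)² = 36.0;  (2·δb)² = 0.774
δP = √(36.8) = 6.06 mm
P = 174 mm, so δP/P = 6.06/174 = 0.0349.

3.49%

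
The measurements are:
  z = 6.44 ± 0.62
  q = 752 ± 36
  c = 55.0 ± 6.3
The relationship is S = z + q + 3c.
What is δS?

Absolute uncertainties add in quadrature for a linear combination:
  (δz)² = 0.384;  (δq)² = 1300;  (3·δc)² = 357
δS = √(1650) = 40.7

40.7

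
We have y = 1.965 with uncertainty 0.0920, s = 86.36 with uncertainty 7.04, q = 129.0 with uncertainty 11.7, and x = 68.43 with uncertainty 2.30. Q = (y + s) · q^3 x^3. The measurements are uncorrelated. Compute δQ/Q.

Let u = y + s = 88.33. δu = √(δy² + δs²) = √(0.00846 + 49.6) = 7.04, so δu/u = 0.0797.
Q is then a monomial in u, q, x:
δQ/Q = √((δu/u)² + (3·δq/q)² + (3·δx/x)²) = √(0.00635 + 0.0740 + 0.0102) = 0.301

0.301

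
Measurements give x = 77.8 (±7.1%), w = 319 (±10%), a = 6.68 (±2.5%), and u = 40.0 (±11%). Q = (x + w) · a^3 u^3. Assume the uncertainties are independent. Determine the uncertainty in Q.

Let h = x + w = 397. δh = √(δx² + δw²) = √(30.5 + 1020) = 32.4, so δh/h = 0.0816.
Q is then a monomial in h, a, u:
δQ/Q = √((δh/h)² + (3·δa/a)² + (3·δu/u)²) = √(0.00666 + 0.00563 + 0.109) = 0.348
Q = 7.57e+09, so δQ = 0.348 × 7.57e+09 = 2.64e+09.

2.64e+09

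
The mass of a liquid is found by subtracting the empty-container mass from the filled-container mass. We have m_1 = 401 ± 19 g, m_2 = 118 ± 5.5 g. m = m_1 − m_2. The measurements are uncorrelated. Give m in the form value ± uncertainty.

Sums and differences: (δm)² = Σ (cᵢ δxᵢ)².
  (δm_1)² = 361;  (δm_2)² = 30.2
δm = √(391) = 19.8 g
m = 283 g.

283 ± 19.8 g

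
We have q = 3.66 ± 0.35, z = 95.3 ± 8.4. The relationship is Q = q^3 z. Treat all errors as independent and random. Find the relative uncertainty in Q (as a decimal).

For a monomial Q ∝ q^3, z, fractional errors add in quadrature:
  (3·δq/q)² = (3×0.0956)² = 0.0823;  (1·δz/z)² = (1×0.0881)² = 0.00777
δQ/Q = √(0.0901) = 0.300

0.300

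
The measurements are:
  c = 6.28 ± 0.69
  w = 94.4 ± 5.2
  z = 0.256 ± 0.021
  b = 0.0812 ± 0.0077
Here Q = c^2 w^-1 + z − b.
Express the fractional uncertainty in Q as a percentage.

16.4%

Let p = c^2·w^-1 = 0.418. δp/p = √((2·δc/c)² + (-1·δw/w)²) = √(0.0483 + 0.00303) = 0.227, so δp = 0.0946.
Q = p + z − b: δQ = √(δp² + δz² + δb²) = √(0.00896 + 0.000441 + 5.93e-05) = 0.0973
Q = 0.593, so δQ/Q = 0.0973/0.593 = 0.164.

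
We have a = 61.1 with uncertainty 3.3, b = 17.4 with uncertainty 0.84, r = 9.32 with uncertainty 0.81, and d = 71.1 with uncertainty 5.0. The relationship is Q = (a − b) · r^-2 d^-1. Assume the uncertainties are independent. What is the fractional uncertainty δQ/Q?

Let u = a − b = 43.7. δu = √(δa² + δb²) = √(10.9 + 0.706) = 3.41, so δu/u = 0.0779.
Q is then a monomial in u, r, d:
δQ/Q = √((δu/u)² + (-2·δr/r)² + (-1·δd/d)²) = √(0.00607 + 0.0302 + 0.00495) = 0.203

0.203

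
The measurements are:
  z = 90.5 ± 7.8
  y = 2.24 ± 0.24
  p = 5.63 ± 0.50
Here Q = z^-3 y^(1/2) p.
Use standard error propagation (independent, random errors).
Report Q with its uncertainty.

Since Q is a product/quotient, work with relative uncertainties:
  (-3·δz/z)² = (-3×0.0862)² = 0.0669;  (½·δy/y)² = (0.5×0.107)² = 0.00287;  (1·δp/p)² = (1×0.0888)² = 0.00789
δQ/Q = √(0.0776) = 0.279
Q = 1.14e-05, so δQ = 0.279 × 1.14e-05 = 3.17e-06.

(1.14 ± 0.317) × 10^-5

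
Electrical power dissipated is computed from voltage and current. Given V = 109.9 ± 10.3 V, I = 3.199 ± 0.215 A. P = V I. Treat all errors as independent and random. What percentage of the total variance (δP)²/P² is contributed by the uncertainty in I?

(δP/P)² = (1·δV/V)² + (1·δI/I)²
  V term: (1×0.0937)² = 0.00878
  I term: (1×0.0672)² = 0.00452
Total = 0.0133. Share from I = 0.00452/0.0133 = 0.340.

34.0%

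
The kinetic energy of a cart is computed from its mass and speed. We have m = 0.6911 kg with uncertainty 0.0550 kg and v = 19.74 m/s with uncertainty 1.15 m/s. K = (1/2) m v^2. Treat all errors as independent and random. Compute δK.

Relative error in a monomial: (δK/K)² = Σ (nᵢ · δxᵢ/xᵢ)².
  (1·δm/m)² = (1×0.0796)² = 0.00633;  (2·δv/v)² = (2×0.0583)² = 0.0136
δK/K = √(0.0199) = 0.141
K = 134.6 J, so δK = 0.141 × 134.6 = 19.0 J.

19.0 J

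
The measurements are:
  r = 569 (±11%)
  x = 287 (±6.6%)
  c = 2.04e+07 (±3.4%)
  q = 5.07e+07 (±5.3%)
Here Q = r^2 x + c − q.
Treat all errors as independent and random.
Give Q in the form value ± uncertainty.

Let p = r^2·x = 9.29e+07. δp/p = √((2·δr/r)² + (1·δx/x)²) = √(0.0484 + 0.00436) = 0.230, so δp = 2.13e+07.
Q = p + c − q: δQ = √(δp² + δc² + δq²) = √(4.55e+14 + 4.81e+11 + 7.22e+12) = 2.15e+07
Q = 6.26e+07.

(6.26 ± 2.15) × 10^7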